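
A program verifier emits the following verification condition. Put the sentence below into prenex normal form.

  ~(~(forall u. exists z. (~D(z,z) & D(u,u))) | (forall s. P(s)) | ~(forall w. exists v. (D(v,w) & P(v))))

Push ¬ through the quantifiers and connectives to reach negation normal form:
  (forall u. exists z. (~D(z,z) & D(u,u))) & (exists s. ~P(s)) & (forall w. exists v. (D(v,w) & P(v)))
All bound variables are already distinct, so no renaming is needed.
Pull the quantifiers to the front (each side's bound variable is not free in the other side):
  forall u. exists z. exists s. forall w. exists v. (~D(z,z) & D(u,u) & ~P(s) & D(v,w) & P(v))

forall u. exists z. exists s. forall w. exists v. (~D(z,z) & D(u,u) & ~P(s) & D(v,w) & P(v))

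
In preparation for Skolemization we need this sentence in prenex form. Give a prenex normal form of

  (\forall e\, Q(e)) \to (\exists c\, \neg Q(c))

Eliminate → and ↔ using ¬ and ∨.
  \neg (\forall e\, Q(e)) \lor (\exists c\, \neg Q(c))
Move each ¬ inward, flipping quantifiers it crosses:
  (\exists e\, \neg Q(e)) \lor (\exists c\, \neg Q(c))
Finally move all quantifiers to the prefix:
  \exists e\, \exists c\, (\neg Q(e) \lor \neg Q(c))

\exists e\, \exists c\, (\neg Q(e) \lor \neg Q(c))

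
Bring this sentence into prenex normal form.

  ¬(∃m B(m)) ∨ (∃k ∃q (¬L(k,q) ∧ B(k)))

Move each ¬ inward, flipping quantifiers it crosses:
  (∀m ¬B(m)) ∨ (∃k ∃q (¬L(k,q) ∧ B(k)))
All bound variables are already distinct, so no renaming is needed.
Finally move all quantifiers to the prefix:
  ∀m ∃k ∃q (¬B(m) ∨ ¬L(k,q) ∧ B(k))

∀m ∃k ∃q (¬B(m) ∨ ¬L(k,q) ∧ B(k))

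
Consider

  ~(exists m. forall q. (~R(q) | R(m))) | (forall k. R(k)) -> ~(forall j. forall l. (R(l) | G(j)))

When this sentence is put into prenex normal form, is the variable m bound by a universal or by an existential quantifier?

Eliminate → and ↔ using ¬ and ∨.
  ~(~(exists m. forall q. (~R(q) | R(m))) | (forall k. R(k))) | ~(forall j. forall l. (R(l) | G(j)))
Drive negations inward (¬∀x A ≡ ∃x ¬A, ¬∃x A ≡ ∀x ¬A, De Morgan for ∧/∨):
  (exists m. forall q. (~R(q) | R(m))) & (exists k. ~R(k)) | (exists j. exists l. (~R(l) & ~G(j)))
All bound variables are already distinct, so no renaming is needed.
Pull the quantifiers to the front (each side's bound variable is not free in the other side):
  exists m. forall q. exists k. exists j. exists l. ((~R(q) | R(m)) & ~R(k) | ~R(l) & ~G(j))
The quantifier exists m sits under an even number of negations (counting the antecedent side of each →), so it remains existential.

existential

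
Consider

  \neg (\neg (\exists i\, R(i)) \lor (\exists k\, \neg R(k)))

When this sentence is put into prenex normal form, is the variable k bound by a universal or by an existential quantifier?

universal

Drive negations inward (¬∀x A ≡ ∃x ¬A, ¬∃x A ≡ ∀x ¬A, De Morgan for ∧/∨):
  (\exists i\, R(i)) \land (\forall k\, R(k))
All bound variables are already distinct, so no renaming is needed.
Pull the quantifiers to the front (each side's bound variable is not free in the other side):
  \exists i\, \forall k\, (R(i) \land R(k))
The quantifier \exists k sits under an odd number of negations, so it flips to \forall k.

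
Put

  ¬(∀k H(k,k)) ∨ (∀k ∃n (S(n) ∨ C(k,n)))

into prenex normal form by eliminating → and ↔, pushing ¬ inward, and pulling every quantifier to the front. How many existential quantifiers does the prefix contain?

Move each ¬ inward, flipping quantifiers it crosses:
  (∃k ¬H(k,k)) ∨ (∀k ∃n (S(n) ∨ C(k,n)))
Give each quantifier a distinct variable: k↦u1.
  (∃k ¬H(k,k)) ∨ (∀u1 ∃n (S(n) ∨ C(u1,n)))
Extract every quantifier outward, since the variables are now distinct and don't occur free across branches:
  ∃k ∀u1 ∃n (¬H(k,k) ∨ S(n) ∨ C(u1,n))
The prefix is ∃k ∀u1 ∃n: 1 universal, 2 existential.

2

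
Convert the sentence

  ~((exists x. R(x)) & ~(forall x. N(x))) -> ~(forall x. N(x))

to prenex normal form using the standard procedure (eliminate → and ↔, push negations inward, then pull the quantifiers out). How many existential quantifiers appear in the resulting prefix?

3

Rewrite implications/biconditionals: A → B as ¬A ∨ B.
  ~~((exists x. R(x)) & ~(forall x. N(x))) | ~(forall x. N(x))
Drive negations inward (¬∀x A ≡ ∃x ¬A, ¬∃x A ≡ ∀x ¬A, De Morgan for ∧/∨):
  (exists x. R(x)) & (exists x. ~N(x)) | (exists x. ~N(x))
Give each quantifier a distinct variable: x↦x1, x↦v.
  (exists x. R(x)) & (exists x1. ~N(x1)) | (exists v. ~N(v))
Finally move all quantifiers to the prefix:
  exists x. exists x1. exists v. (R(x) & ~N(x1) | ~N(v))
The prefix is exists x exists x1 exists v: 0 universal, 3 existential.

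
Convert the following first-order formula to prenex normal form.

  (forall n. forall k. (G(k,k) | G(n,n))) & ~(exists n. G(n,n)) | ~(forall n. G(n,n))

forall n. forall k. forall z1. exists t. ((G(k,k) | G(n,n)) & ~G(z1,z1) | ~G(t,t))

Drive negations inward (¬∀x A ≡ ∃x ¬A, ¬∃x A ≡ ∀x ¬A, De Morgan for ∧/∨):
  (forall n. forall k. (G(k,k) | G(n,n))) & (forall n. ~G(n,n)) | (exists n. ~G(n,n))
Rename bound variables to avoid capture: n↦z1, n↦t.
  (forall n. forall k. (G(k,k) | G(n,n))) & (forall z1. ~G(z1,z1)) | (exists t. ~G(t,t))
Pull the quantifiers to the front (each side's bound variable is not free in the other side):
  forall n. forall k. forall z1. exists t. ((G(k,k) | G(n,n)) & ~G(z1,z1) | ~G(t,t))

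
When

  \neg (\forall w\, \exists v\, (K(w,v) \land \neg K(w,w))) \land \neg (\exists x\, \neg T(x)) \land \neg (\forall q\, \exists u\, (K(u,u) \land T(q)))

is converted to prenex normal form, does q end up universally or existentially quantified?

existential

Push ¬ through the quantifiers and connectives to reach negation normal form:
  (\exists w\, \forall v\, (\neg K(w,v) \lor K(w,w))) \land (\forall x\, T(x)) \land (\exists q\, \forall u\, (\neg K(u,u) \lor \neg T(q)))
All bound variables are already distinct, so no renaming is needed.
Extract every quantifier outward, since the variables are now distinct and don't occur free across branches:
  \exists w\, \forall v\, \forall x\, \exists q\, \forall u\, ((\neg K(w,v) \lor K(w,w)) \land T(x) \land (\neg K(u,u) \lor \neg T(q)))
The quantifier \forall q sits under an odd number of negations, so it flips to \exists q.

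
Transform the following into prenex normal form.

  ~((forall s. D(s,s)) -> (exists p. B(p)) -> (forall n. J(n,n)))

forall s. exists p. exists n. (D(s,s) & B(p) & ~J(n,n))

Eliminate → and ↔ using ¬ and ∨.
  ~(~(forall s. D(s,s)) | ~(exists p. B(p)) | (forall n. J(n,n)))
Move each ¬ inward, flipping quantifiers it crosses:
  (forall s. D(s,s)) & (exists p. B(p)) & (exists n. ~J(n,n))
Pull the quantifiers to the front (each side's bound variable is not free in the other side):
  forall s. exists p. exists n. (D(s,s) & B(p) & ~J(n,n))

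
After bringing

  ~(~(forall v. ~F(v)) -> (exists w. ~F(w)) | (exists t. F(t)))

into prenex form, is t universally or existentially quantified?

universal

Eliminate → and ↔ using ¬ and ∨.
  ~(~~(forall v. ~F(v)) | (exists w. ~F(w)) | (exists t. F(t)))
Drive negations inward (¬∀x A ≡ ∃x ¬A, ¬∃x A ≡ ∀x ¬A, De Morgan for ∧/∨):
  (exists v. F(v)) & (forall w. F(w)) & (forall t. ~F(t))
Finally move all quantifiers to the prefix:
  exists v. forall w. forall t. (F(v) & F(w) & ~F(t))
The quantifier exists t sits under an odd number of negations (counting the antecedent side of each →), so it flips to forall t.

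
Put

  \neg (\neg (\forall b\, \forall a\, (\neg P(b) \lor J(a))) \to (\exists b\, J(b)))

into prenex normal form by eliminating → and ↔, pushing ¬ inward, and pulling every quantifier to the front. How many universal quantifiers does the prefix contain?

1

Eliminate → and ↔ using ¬ and ∨.
  \neg (\neg \neg (\forall b\, \forall a\, (\neg P(b) \lor J(a))) \lor (\exists b\, J(b)))
Drive negations inward (¬∀x A ≡ ∃x ¬A, ¬∃x A ≡ ∀x ¬A, De Morgan for ∧/∨):
  (\exists b\, \exists a\, (P(b) \land \neg J(a))) \land (\forall b\, \neg J(b))
Give each quantifier a distinct variable: b↦u.
  (\exists b\, \exists a\, (P(b) \land \neg J(a))) \land (\forall u\, \neg J(u))
Extract every quantifier outward, since the variables are now distinct and don't occur free across branches:
  \exists b\, \exists a\, \forall u\, (P(b) \land \neg J(a) \land \neg J(u))
The prefix is \exists b \exists a \forall u: 1 universal, 2 existential.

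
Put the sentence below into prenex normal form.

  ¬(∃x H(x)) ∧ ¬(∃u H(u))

Push ¬ through the quantifiers and connectives to reach negation normal form:
  (∀x ¬H(x)) ∧ (∀u ¬H(u))
All bound variables are already distinct, so no renaming is needed.
Finally move all quantifiers to the prefix:
  ∀x ∀u (¬H(x) ∧ ¬H(u))

∀x ∀u (¬H(x) ∧ ¬H(u))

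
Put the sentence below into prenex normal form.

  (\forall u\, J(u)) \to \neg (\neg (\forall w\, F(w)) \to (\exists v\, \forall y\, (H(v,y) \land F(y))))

\exists u\, \exists w\, \forall v\, \exists y\, (\neg J(u) \lor \neg F(w) \land (\neg H(v,y) \lor \neg F(y)))

Eliminate → and ↔ using ¬ and ∨.
  \neg (\forall u\, J(u)) \lor \neg (\neg \neg (\forall w\, F(w)) \lor (\exists v\, \forall y\, (H(v,y) \land F(y))))
Push ¬ through the quantifiers and connectives to reach negation normal form:
  (\exists u\, \neg J(u)) \lor (\exists w\, \neg F(w)) \land (\forall v\, \exists y\, (\neg H(v,y) \lor \neg F(y)))
Extract every quantifier outward, since the variables are now distinct and don't occur free across branches:
  \exists u\, \exists w\, \forall v\, \exists y\, (\neg J(u) \lor \neg F(w) \land (\neg H(v,y) \lor \neg F(y)))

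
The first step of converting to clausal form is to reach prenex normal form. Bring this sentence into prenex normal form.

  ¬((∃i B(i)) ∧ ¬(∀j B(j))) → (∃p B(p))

First replace A → B with ¬A ∨ B.
  ¬¬((∃i B(i)) ∧ ¬(∀j B(j))) ∨ (∃p B(p))
Move each ¬ inward, flipping quantifiers it crosses:
  (∃i B(i)) ∧ (∃j ¬B(j)) ∨ (∃p B(p))
All bound variables are already distinct, so no renaming is needed.
Pull the quantifiers to the front (each side's bound variable is not free in the other side):
  ∃i ∃j ∃p (B(i) ∧ ¬B(j) ∨ B(p))

∃i ∃j ∃p (B(i) ∧ ¬B(j) ∨ B(p))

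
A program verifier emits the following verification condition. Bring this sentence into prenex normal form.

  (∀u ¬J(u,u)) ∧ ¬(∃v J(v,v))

Drive negations inward (¬∀x A ≡ ∃x ¬A, ¬∃x A ≡ ∀x ¬A, De Morgan for ∧/∨):
  (∀u ¬J(u,u)) ∧ (∀v ¬J(v,v))
All bound variables are already distinct, so no renaming is needed.
Finally move all quantifiers to the prefix:
  ∀u ∀v (¬J(u,u) ∧ ¬J(v,v))

∀u ∀v (¬J(u,u) ∧ ¬J(v,v))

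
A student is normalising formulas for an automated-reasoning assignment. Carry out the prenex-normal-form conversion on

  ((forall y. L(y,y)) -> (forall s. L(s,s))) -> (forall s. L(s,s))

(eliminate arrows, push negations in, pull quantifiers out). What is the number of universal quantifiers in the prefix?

Rewrite implications/biconditionals: A → B as ¬A ∨ B.
  ~(~(forall y. L(y,y)) | (forall s. L(s,s))) | (forall s. L(s,s))
Move each ¬ inward, flipping quantifiers it crosses:
  (forall y. L(y,y)) & (exists s. ~L(s,s)) | (forall s. L(s,s))
Standardize variables apart so no two quantifiers bind the same name: s↦a.
  (forall y. L(y,y)) & (exists s. ~L(s,s)) | (forall a. L(a,a))
Extract every quantifier outward, since the variables are now distinct and don't occur free across branches:
  forall y. exists s. forall a. (L(y,y) & ~L(s,s) | L(a,a))
The prefix is forall y exists s forall a: 2 universal, 1 existential.

2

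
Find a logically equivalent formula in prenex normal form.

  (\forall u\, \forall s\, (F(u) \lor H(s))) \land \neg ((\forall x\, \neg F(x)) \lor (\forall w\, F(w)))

\forall u\, \forall s\, \exists x\, \exists w\, ((F(u) \lor H(s)) \land F(x) \land \neg F(w))

Move each ¬ inward, flipping quantifiers it crosses:
  (\forall u\, \forall s\, (F(u) \lor H(s))) \land (\exists x\, F(x)) \land (\exists w\, \neg F(w))
All bound variables are already distinct, so no renaming is needed.
Pull the quantifiers to the front (each side's bound variable is not free in the other side):
  \forall u\, \forall s\, \exists x\, \exists w\, ((F(u) \lor H(s)) \land F(x) \land \neg F(w))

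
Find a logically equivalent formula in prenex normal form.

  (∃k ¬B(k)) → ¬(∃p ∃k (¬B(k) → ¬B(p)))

Rewrite implications/biconditionals: A → B as ¬A ∨ B.
  ¬(∃k ¬B(k)) ∨ ¬(∃p ∃k (¬¬B(k) ∨ ¬B(p)))
Move each ¬ inward, flipping quantifiers it crosses:
  (∀k B(k)) ∨ (∀p ∀k (¬B(k) ∧ B(p)))
Standardize variables apart so no two quantifiers bind the same name: k↦v.
  (∀k B(k)) ∨ (∀p ∀v (¬B(v) ∧ B(p)))
Finally move all quantifiers to the prefix:
  ∀k ∀p ∀v (B(k) ∨ ¬B(v) ∧ B(p))

∀k ∀p ∀v (B(k) ∨ ¬B(v) ∧ B(p))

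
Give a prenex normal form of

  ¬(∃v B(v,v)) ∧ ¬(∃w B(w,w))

∀v ∀w (¬B(v,v) ∧ ¬B(w,w))

Move each ¬ inward, flipping quantifiers it crosses:
  (∀v ¬B(v,v)) ∧ (∀w ¬B(w,w))
All bound variables are already distinct, so no renaming is needed.
Finally move all quantifiers to the prefix:
  ∀v ∀w (¬B(v,v) ∧ ¬B(w,w))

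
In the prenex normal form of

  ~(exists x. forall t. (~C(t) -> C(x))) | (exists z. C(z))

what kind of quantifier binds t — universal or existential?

Eliminate → and ↔ using ¬ and ∨.
  ~(exists x. forall t. (~~C(t) | C(x))) | (exists z. C(z))
Drive negations inward (¬∀x A ≡ ∃x ¬A, ¬∃x A ≡ ∀x ¬A, De Morgan for ∧/∨):
  (forall x. exists t. (~C(t) & ~C(x))) | (exists z. C(z))
Finally move all quantifiers to the prefix:
  forall x. exists t. exists z. (~C(t) & ~C(x) | C(z))
The quantifier forall t sits under an odd number of negations (counting the antecedent side of each →), so it flips to exists t.

existential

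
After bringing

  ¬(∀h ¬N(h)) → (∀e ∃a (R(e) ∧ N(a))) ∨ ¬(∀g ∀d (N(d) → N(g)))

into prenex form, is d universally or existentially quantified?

First replace A → B with ¬A ∨ B.
  ¬¬(∀h ¬N(h)) ∨ (∀e ∃a (R(e) ∧ N(a))) ∨ ¬(∀g ∀d (¬N(d) ∨ N(g)))
Drive negations inward (¬∀x A ≡ ∃x ¬A, ¬∃x A ≡ ∀x ¬A, De Morgan for ∧/∨):
  (∀h ¬N(h)) ∨ (∀e ∃a (R(e) ∧ N(a))) ∨ (∃g ∃d (N(d) ∧ ¬N(g)))
All bound variables are already distinct, so no renaming is needed.
Pull the quantifiers to the front (each side's bound variable is not free in the other side):
  ∀h ∀e ∃a ∃g ∃d (¬N(h) ∨ R(e) ∧ N(a) ∨ N(d) ∧ ¬N(g))
The quantifier ∀d sits under an odd number of negations (counting the antecedent side of each →), so it flips to ∃d.

existential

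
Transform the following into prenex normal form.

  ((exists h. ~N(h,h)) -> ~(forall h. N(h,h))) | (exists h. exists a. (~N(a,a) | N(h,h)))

Eliminate → and ↔ using ¬ and ∨.
  ~(exists h. ~N(h,h)) | ~(forall h. N(h,h)) | (exists h. exists a. (~N(a,a) | N(h,h)))
Drive negations inward (¬∀x A ≡ ∃x ¬A, ¬∃x A ≡ ∀x ¬A, De Morgan for ∧/∨):
  (forall h. N(h,h)) | (exists h. ~N(h,h)) | (exists h. exists a. (~N(a,a) | N(h,h)))
Rename bound variables to avoid capture: h↦z1, h↦z.
  (forall h. N(h,h)) | (exists z1. ~N(z1,z1)) | (exists z. exists a. (~N(a,a) | N(z,z)))
Extract every quantifier outward, since the variables are now distinct and don't occur free across branches:
  forall h. exists z1. exists z. exists a. (N(h,h) | ~N(z1,z1) | ~N(a,a) | N(z,z))

forall h. exists z1. exists z. exists a. (N(h,h) | ~N(z1,z1) | ~N(a,a) | N(z,z))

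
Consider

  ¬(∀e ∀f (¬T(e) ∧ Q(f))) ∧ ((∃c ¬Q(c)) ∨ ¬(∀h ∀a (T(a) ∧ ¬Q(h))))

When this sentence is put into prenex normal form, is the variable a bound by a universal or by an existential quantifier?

Move each ¬ inward, flipping quantifiers it crosses:
  (∃e ∃f (T(e) ∨ ¬Q(f))) ∧ ((∃c ¬Q(c)) ∨ (∃h ∃a (¬T(a) ∨ Q(h))))
Extract every quantifier outward, since the variables are now distinct and don't occur free across branches:
  ∃e ∃f ∃c ∃h ∃a ((T(e) ∨ ¬Q(f)) ∧ (¬Q(c) ∨ ¬T(a) ∨ Q(h)))
The quantifier ∀a sits under an odd number of negations, so it flips to ∃a.

existential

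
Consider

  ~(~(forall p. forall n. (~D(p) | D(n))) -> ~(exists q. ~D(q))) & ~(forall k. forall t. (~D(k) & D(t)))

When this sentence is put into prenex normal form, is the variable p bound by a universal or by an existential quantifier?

existential

Eliminate → and ↔ using ¬ and ∨.
  ~(~~(forall p. forall n. (~D(p) | D(n))) | ~(exists q. ~D(q))) & ~(forall k. forall t. (~D(k) & D(t)))
Push ¬ through the quantifiers and connectives to reach negation normal form:
  (exists p. exists n. (D(p) & ~D(n))) & (exists q. ~D(q)) & (exists k. exists t. (D(k) | ~D(t)))
All bound variables are already distinct, so no renaming is needed.
Finally move all quantifiers to the prefix:
  exists p. exists n. exists q. exists k. exists t. (D(p) & ~D(n) & ~D(q) & (D(k) | ~D(t)))
The quantifier forall p sits under an odd number of negations (counting the antecedent side of each →), so it flips to exists p.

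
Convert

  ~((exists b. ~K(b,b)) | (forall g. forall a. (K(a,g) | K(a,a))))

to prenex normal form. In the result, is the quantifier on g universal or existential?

existential

Push ¬ through the quantifiers and connectives to reach negation normal form:
  (forall b. K(b,b)) & (exists g. exists a. (~K(a,g) & ~K(a,a)))
Extract every quantifier outward, since the variables are now distinct and don't occur free across branches:
  forall b. exists g. exists a. (K(b,b) & ~K(a,g) & ~K(a,a))
The quantifier forall g sits under an odd number of negations, so it flips to exists g.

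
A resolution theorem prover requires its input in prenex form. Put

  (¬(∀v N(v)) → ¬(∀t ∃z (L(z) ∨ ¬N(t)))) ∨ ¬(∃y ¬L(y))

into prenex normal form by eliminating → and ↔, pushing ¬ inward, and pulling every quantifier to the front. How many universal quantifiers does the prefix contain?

3

First replace A → B with ¬A ∨ B.
  ¬¬(∀v N(v)) ∨ ¬(∀t ∃z (L(z) ∨ ¬N(t))) ∨ ¬(∃y ¬L(y))
Move each ¬ inward, flipping quantifiers it crosses:
  (∀v N(v)) ∨ (∃t ∀z (¬L(z) ∧ N(t))) ∨ (∀y L(y))
All bound variables are already distinct, so no renaming is needed.
Pull the quantifiers to the front (each side's bound variable is not free in the other side):
  ∀v ∃t ∀z ∀y (N(v) ∨ ¬L(z) ∧ N(t) ∨ L(y))
The prefix is ∀v ∃t ∀z ∀y: 3 universal, 1 existential.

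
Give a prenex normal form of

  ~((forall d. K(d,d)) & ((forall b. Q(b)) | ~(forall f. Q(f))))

exists d. exists b. forall f. (~K(d,d) | ~Q(b) & Q(f))

Push ¬ through the quantifiers and connectives to reach negation normal form:
  (exists d. ~K(d,d)) | (exists b. ~Q(b)) & (forall f. Q(f))
Extract every quantifier outward, since the variables are now distinct and don't occur free across branches:
  exists d. exists b. forall f. (~K(d,d) | ~Q(b) & Q(f))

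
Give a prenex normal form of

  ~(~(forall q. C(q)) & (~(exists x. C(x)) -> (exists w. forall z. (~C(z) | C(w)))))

Rewrite implications/biconditionals: A → B as ¬A ∨ B.
  ~(~(forall q. C(q)) & (~~(exists x. C(x)) | (exists w. forall z. (~C(z) | C(w)))))
Drive negations inward (¬∀x A ≡ ∃x ¬A, ¬∃x A ≡ ∀x ¬A, De Morgan for ∧/∨):
  (forall q. C(q)) | (forall x. ~C(x)) & (forall w. exists z. (C(z) & ~C(w)))
All bound variables are already distinct, so no renaming is needed.
Pull the quantifiers to the front (each side's bound variable is not free in the other side):
  forall q. forall x. forall w. exists z. (C(q) | ~C(x) & C(z) & ~C(w))

forall q. forall x. forall w. exists z. (C(q) | ~C(x) & C(z) & ~C(w))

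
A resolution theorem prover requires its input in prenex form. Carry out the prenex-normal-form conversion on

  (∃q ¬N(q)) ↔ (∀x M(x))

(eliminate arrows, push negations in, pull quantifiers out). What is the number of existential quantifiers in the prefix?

2

First replace A → B with ¬A ∨ B; A ↔ B as (¬A ∨ B) ∧ (¬B ∨ A).
  (¬(∃q ¬N(q)) ∨ (∀x M(x))) ∧ (¬(∀x M(x)) ∨ (∃q ¬N(q)))
Move each ¬ inward, flipping quantifiers it crosses:
  ((∀q N(q)) ∨ (∀x M(x))) ∧ ((∃x ¬M(x)) ∨ (∃q ¬N(q)))
Give each quantifier a distinct variable: x↦v1, q↦u1.
  ((∀q N(q)) ∨ (∀x M(x))) ∧ ((∃v1 ¬M(v1)) ∨ (∃u1 ¬N(u1)))
Finally move all quantifiers to the prefix:
  ∀q ∀x ∃v1 ∃u1 ((N(q) ∨ M(x)) ∧ (¬M(v1) ∨ ¬N(u1)))
The prefix is ∀q ∀x ∃v1 ∃u1: 2 universal, 2 existential.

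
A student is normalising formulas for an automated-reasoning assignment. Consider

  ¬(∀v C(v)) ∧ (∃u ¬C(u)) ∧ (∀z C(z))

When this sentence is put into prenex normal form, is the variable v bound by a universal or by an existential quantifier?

Push ¬ through the quantifiers and connectives to reach negation normal form:
  (∃v ¬C(v)) ∧ (∃u ¬C(u)) ∧ (∀z C(z))
Extract every quantifier outward, since the variables are now distinct and don't occur free across branches:
  ∃v ∃u ∀z (¬C(v) ∧ ¬C(u) ∧ C(z))
The quantifier ∀v sits under an odd number of negations, so it flips to ∃v.

existential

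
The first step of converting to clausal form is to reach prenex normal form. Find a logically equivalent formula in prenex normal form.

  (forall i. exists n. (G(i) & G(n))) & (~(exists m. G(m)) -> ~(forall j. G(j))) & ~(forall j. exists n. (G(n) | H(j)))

Eliminate → and ↔ using ¬ and ∨.
  (forall i. exists n. (G(i) & G(n))) & (~~(exists m. G(m)) | ~(forall j. G(j))) & ~(forall j. exists n. (G(n) | H(j)))
Push ¬ through the quantifiers and connectives to reach negation normal form:
  (forall i. exists n. (G(i) & G(n))) & ((exists m. G(m)) | (exists j. ~G(j))) & (exists j. forall n. (~G(n) & ~H(j)))
Standardize variables apart so no two quantifiers bind the same name: j↦x, n↦x1.
  (forall i. exists n. (G(i) & G(n))) & ((exists m. G(m)) | (exists j. ~G(j))) & (exists x. forall x1. (~G(x1) & ~H(x)))
Pull the quantifiers to the front (each side's bound variable is not free in the other side):
  forall i. exists n. exists m. exists j. exists x. forall x1. (G(i) & G(n) & (G(m) | ~G(j)) & ~G(x1) & ~H(x))

forall i. exists n. exists m. exists j. exists x. forall x1. (G(i) & G(n) & (G(m) | ~G(j)) & ~G(x1) & ~H(x))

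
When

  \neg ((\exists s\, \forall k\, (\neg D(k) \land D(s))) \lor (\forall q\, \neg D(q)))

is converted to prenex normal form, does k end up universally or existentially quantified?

existential

Drive negations inward (¬∀x A ≡ ∃x ¬A, ¬∃x A ≡ ∀x ¬A, De Morgan for ∧/∨):
  (\forall s\, \exists k\, (D(k) \lor \neg D(s))) \land (\exists q\, D(q))
All bound variables are already distinct, so no renaming is needed.
Pull the quantifiers to the front (each side's bound variable is not free in the other side):
  \forall s\, \exists k\, \exists q\, ((D(k) \lor \neg D(s)) \land D(q))
The quantifier \forall k sits under an odd number of negations, so it flips to \exists k.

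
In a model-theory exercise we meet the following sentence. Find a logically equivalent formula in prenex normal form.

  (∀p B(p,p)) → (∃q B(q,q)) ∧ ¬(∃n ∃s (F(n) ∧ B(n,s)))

∃p ∃q ∀n ∀s (¬B(p,p) ∨ B(q,q) ∧ (¬F(n) ∨ ¬B(n,s)))

Eliminate → and ↔ using ¬ and ∨.
  ¬(∀p B(p,p)) ∨ (∃q B(q,q)) ∧ ¬(∃n ∃s (F(n) ∧ B(n,s)))
Move each ¬ inward, flipping quantifiers it crosses:
  (∃p ¬B(p,p)) ∨ (∃q B(q,q)) ∧ (∀n ∀s (¬F(n) ∨ ¬B(n,s)))
Extract every quantifier outward, since the variables are now distinct and don't occur free across branches:
  ∃p ∃q ∀n ∀s (¬B(p,p) ∨ B(q,q) ∧ (¬F(n) ∨ ¬B(n,s)))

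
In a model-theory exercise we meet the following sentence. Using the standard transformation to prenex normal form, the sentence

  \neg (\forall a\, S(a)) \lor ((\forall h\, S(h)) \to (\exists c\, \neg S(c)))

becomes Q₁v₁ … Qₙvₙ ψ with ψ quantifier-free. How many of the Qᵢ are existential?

Eliminate → and ↔ using ¬ and ∨.
  \neg (\forall a\, S(a)) \lor \neg (\forall h\, S(h)) \lor (\exists c\, \neg S(c))
Move each ¬ inward, flipping quantifiers it crosses:
  (\exists a\, \neg S(a)) \lor (\exists h\, \neg S(h)) \lor (\exists c\, \neg S(c))
Pull the quantifiers to the front (each side's bound variable is not free in the other side):
  \exists a\, \exists h\, \exists c\, (\neg S(a) \lor \neg S(h) \lor \neg S(c))
The prefix is \exists a \exists h \exists c: 0 universal, 3 existential.

3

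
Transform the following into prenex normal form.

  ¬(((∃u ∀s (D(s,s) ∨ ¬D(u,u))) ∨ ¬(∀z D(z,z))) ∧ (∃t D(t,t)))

Move each ¬ inward, flipping quantifiers it crosses:
  (∀u ∃s (¬D(s,s) ∧ D(u,u))) ∧ (∀z D(z,z)) ∨ (∀t ¬D(t,t))
All bound variables are already distinct, so no renaming is needed.
Finally move all quantifiers to the prefix:
  ∀u ∃s ∀z ∀t (¬D(s,s) ∧ D(u,u) ∧ D(z,z) ∨ ¬D(t,t))

∀u ∃s ∀z ∀t (¬D(s,s) ∧ D(u,u) ∧ D(z,z) ∨ ¬D(t,t))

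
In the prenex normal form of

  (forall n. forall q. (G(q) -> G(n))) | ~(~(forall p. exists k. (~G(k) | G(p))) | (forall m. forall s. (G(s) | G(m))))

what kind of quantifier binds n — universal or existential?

universal

First replace A → B with ¬A ∨ B.
  (forall n. forall q. (~G(q) | G(n))) | ~(~(forall p. exists k. (~G(k) | G(p))) | (forall m. forall s. (G(s) | G(m))))
Push ¬ through the quantifiers and connectives to reach negation normal form:
  (forall n. forall q. (~G(q) | G(n))) | (forall p. exists k. (~G(k) | G(p))) & (exists m. exists s. (~G(s) & ~G(m)))
Pull the quantifiers to the front (each side's bound variable is not free in the other side):
  forall n. forall q. forall p. exists k. exists m. exists s. (~G(q) | G(n) | (~G(k) | G(p)) & ~G(s) & ~G(m))
The quantifier forall n sits under an even number of negations (counting the antecedent side of each →), so it remains universal.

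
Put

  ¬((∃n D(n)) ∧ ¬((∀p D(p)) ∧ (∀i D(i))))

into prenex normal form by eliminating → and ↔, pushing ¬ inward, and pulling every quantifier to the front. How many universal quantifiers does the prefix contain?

Drive negations inward (¬∀x A ≡ ∃x ¬A, ¬∃x A ≡ ∀x ¬A, De Morgan for ∧/∨):
  (∀n ¬D(n)) ∨ (∀p D(p)) ∧ (∀i D(i))
All bound variables are already distinct, so no renaming is needed.
Extract every quantifier outward, since the variables are now distinct and don't occur free across branches:
  ∀n ∀p ∀i (¬D(n) ∨ D(p) ∧ D(i))
The prefix is ∀n ∀p ∀i: 3 universal, 0 existential.

3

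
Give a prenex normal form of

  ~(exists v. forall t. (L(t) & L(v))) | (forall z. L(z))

Push ¬ through the quantifiers and connectives to reach negation normal form:
  (forall v. exists t. (~L(t) | ~L(v))) | (forall z. L(z))
All bound variables are already distinct, so no renaming is needed.
Finally move all quantifiers to the prefix:
  forall v. exists t. forall z. (~L(t) | ~L(v) | L(z))

forall v. exists t. forall z. (~L(t) | ~L(v) | L(z))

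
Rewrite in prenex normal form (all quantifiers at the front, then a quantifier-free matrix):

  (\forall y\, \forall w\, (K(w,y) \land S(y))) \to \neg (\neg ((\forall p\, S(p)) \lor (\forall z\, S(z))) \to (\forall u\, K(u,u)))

\exists y\, \exists w\, \exists p\, \exists z\, \exists u\, (\neg K(w,y) \lor \neg S(y) \lor \neg S(p) \land \neg S(z) \land \neg K(u,u))

Eliminate → and ↔ using ¬ and ∨.
  \neg (\forall y\, \forall w\, (K(w,y) \land S(y))) \lor \neg (\neg \neg ((\forall p\, S(p)) \lor (\forall z\, S(z))) \lor (\forall u\, K(u,u)))
Move each ¬ inward, flipping quantifiers it crosses:
  (\exists y\, \exists w\, (\neg K(w,y) \lor \neg S(y))) \lor (\exists p\, \neg S(p)) \land (\exists z\, \neg S(z)) \land (\exists u\, \neg K(u,u))
All bound variables are already distinct, so no renaming is needed.
Finally move all quantifiers to the prefix:
  \exists y\, \exists w\, \exists p\, \exists z\, \exists u\, (\neg K(w,y) \lor \neg S(y) \lor \neg S(p) \land \neg S(z) \land \neg K(u,u))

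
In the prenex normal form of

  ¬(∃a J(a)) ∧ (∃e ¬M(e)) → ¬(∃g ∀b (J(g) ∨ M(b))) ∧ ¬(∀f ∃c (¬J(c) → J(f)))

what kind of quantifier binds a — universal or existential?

Rewrite implications/biconditionals: A → B as ¬A ∨ B.
  ¬(¬(∃a J(a)) ∧ (∃e ¬M(e))) ∨ ¬(∃g ∀b (J(g) ∨ M(b))) ∧ ¬(∀f ∃c (¬¬J(c) ∨ J(f)))
Drive negations inward (¬∀x A ≡ ∃x ¬A, ¬∃x A ≡ ∀x ¬A, De Morgan for ∧/∨):
  (∃a J(a)) ∨ (∀e M(e)) ∨ (∀g ∃b (¬J(g) ∧ ¬M(b))) ∧ (∃f ∀c (¬J(c) ∧ ¬J(f)))
Extract every quantifier outward, since the variables are now distinct and don't occur free across branches:
  ∃a ∀e ∀g ∃b ∃f ∀c (J(a) ∨ M(e) ∨ ¬J(g) ∧ ¬M(b) ∧ ¬J(c) ∧ ¬J(f))
The quantifier ∃a sits under an even number of negations (counting the antecedent side of each →), so it remains existential.

existential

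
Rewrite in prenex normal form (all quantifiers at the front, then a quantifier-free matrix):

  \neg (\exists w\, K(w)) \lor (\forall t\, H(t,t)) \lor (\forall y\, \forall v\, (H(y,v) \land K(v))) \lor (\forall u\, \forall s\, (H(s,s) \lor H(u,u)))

Push ¬ through the quantifiers and connectives to reach negation normal form:
  (\forall w\, \neg K(w)) \lor (\forall t\, H(t,t)) \lor (\forall y\, \forall v\, (H(y,v) \land K(v))) \lor (\forall u\, \forall s\, (H(s,s) \lor H(u,u)))
All bound variables are already distinct, so no renaming is needed.
Pull the quantifiers to the front (each side's bound variable is not free in the other side):
  \forall w\, \forall t\, \forall y\, \forall v\, \forall u\, \forall s\, (\neg K(w) \lor H(t,t) \lor H(y,v) \land K(v) \lor H(s,s) \lor H(u,u))

\forall w\, \forall t\, \forall y\, \forall v\, \forall u\, \forall s\, (\neg K(w) \lor H(t,t) \lor H(y,v) \land K(v) \lor H(s,s) \lor H(u,u))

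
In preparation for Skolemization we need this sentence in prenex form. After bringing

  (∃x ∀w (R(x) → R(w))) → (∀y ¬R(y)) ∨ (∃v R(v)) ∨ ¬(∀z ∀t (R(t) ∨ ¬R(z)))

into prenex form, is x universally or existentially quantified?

Eliminate → and ↔ using ¬ and ∨.
  ¬(∃x ∀w (¬R(x) ∨ R(w))) ∨ (∀y ¬R(y)) ∨ (∃v R(v)) ∨ ¬(∀z ∀t (R(t) ∨ ¬R(z)))
Drive negations inward (¬∀x A ≡ ∃x ¬A, ¬∃x A ≡ ∀x ¬A, De Morgan for ∧/∨):
  (∀x ∃w (R(x) ∧ ¬R(w))) ∨ (∀y ¬R(y)) ∨ (∃v R(v)) ∨ (∃z ∃t (¬R(t) ∧ R(z)))
All bound variables are already distinct, so no renaming is needed.
Finally move all quantifiers to the prefix:
  ∀x ∃w ∀y ∃v ∃z ∃t (R(x) ∧ ¬R(w) ∨ ¬R(y) ∨ R(v) ∨ ¬R(t) ∧ R(z))
The quantifier ∃x sits under an odd number of negations (counting the antecedent side of each →), so it flips to ∀x.

universal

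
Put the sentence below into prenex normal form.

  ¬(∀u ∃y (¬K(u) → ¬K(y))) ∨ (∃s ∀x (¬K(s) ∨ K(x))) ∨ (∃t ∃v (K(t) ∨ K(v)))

Eliminate → and ↔ using ¬ and ∨.
  ¬(∀u ∃y (¬¬K(u) ∨ ¬K(y))) ∨ (∃s ∀x (¬K(s) ∨ K(x))) ∨ (∃t ∃v (K(t) ∨ K(v)))
Drive negations inward (¬∀x A ≡ ∃x ¬A, ¬∃x A ≡ ∀x ¬A, De Morgan for ∧/∨):
  (∃u ∀y (¬K(u) ∧ K(y))) ∨ (∃s ∀x (¬K(s) ∨ K(x))) ∨ (∃t ∃v (K(t) ∨ K(v)))
Extract every quantifier outward, since the variables are now distinct and don't occur free across branches:
  ∃u ∀y ∃s ∀x ∃t ∃v (¬K(u) ∧ K(y) ∨ ¬K(s) ∨ K(x) ∨ K(t) ∨ K(v))

∃u ∀y ∃s ∀x ∃t ∃v (¬K(u) ∧ K(y) ∨ ¬K(s) ∨ K(x) ∨ K(t) ∨ K(v))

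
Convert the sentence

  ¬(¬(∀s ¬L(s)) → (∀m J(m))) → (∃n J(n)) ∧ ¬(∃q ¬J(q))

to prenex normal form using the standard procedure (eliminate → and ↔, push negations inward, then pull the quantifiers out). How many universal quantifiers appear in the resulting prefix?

3

Eliminate → and ↔ using ¬ and ∨.
  ¬¬(¬¬(∀s ¬L(s)) ∨ (∀m J(m))) ∨ (∃n J(n)) ∧ ¬(∃q ¬J(q))
Move each ¬ inward, flipping quantifiers it crosses:
  (∀s ¬L(s)) ∨ (∀m J(m)) ∨ (∃n J(n)) ∧ (∀q J(q))
All bound variables are already distinct, so no renaming is needed.
Finally move all quantifiers to the prefix:
  ∀s ∀m ∃n ∀q (¬L(s) ∨ J(m) ∨ J(n) ∧ J(q))
The prefix is ∀s ∀m ∃n ∀q: 3 universal, 1 existential.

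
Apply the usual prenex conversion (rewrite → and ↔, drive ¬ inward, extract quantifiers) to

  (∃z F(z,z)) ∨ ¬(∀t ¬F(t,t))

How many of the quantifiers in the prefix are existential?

Move each ¬ inward, flipping quantifiers it crosses:
  (∃z F(z,z)) ∨ (∃t F(t,t))
All bound variables are already distinct, so no renaming is needed.
Finally move all quantifiers to the prefix:
  ∃z ∃t (F(z,z) ∨ F(t,t))
The prefix is ∃z ∃t: 0 universal, 2 existential.

2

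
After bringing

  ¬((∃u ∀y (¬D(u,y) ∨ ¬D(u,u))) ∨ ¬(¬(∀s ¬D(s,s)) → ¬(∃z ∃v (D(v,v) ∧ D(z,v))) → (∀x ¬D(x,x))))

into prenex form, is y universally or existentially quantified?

Rewrite implications/biconditionals: A → B as ¬A ∨ B.
  ¬((∃u ∀y (¬D(u,y) ∨ ¬D(u,u))) ∨ ¬(¬¬(∀s ¬D(s,s)) ∨ ¬¬(∃z ∃v (D(v,v) ∧ D(z,v))) ∨ (∀x ¬D(x,x))))
Push ¬ through the quantifiers and connectives to reach negation normal form:
  (∀u ∃y (D(u,y) ∧ D(u,u))) ∧ ((∀s ¬D(s,s)) ∨ (∃z ∃v (D(v,v) ∧ D(z,v))) ∨ (∀x ¬D(x,x)))
Finally move all quantifiers to the prefix:
  ∀u ∃y ∀s ∃z ∃v ∀x (D(u,y) ∧ D(u,u) ∧ (¬D(s,s) ∨ D(v,v) ∧ D(z,v) ∨ ¬D(x,x)))
The quantifier ∀y sits under an odd number of negations (counting the antecedent side of each →), so it flips to ∃y.

existential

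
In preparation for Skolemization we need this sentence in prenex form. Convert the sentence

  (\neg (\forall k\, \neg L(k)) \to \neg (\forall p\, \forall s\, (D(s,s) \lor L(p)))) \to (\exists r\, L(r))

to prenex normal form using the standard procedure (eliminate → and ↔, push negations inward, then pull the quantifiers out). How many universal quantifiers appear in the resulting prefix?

Eliminate → and ↔ using ¬ and ∨.
  \neg (\neg \neg (\forall k\, \neg L(k)) \lor \neg (\forall p\, \forall s\, (D(s,s) \lor L(p)))) \lor (\exists r\, L(r))
Move each ¬ inward, flipping quantifiers it crosses:
  (\exists k\, L(k)) \land (\forall p\, \forall s\, (D(s,s) \lor L(p))) \lor (\exists r\, L(r))
All bound variables are already distinct, so no renaming is needed.
Finally move all quantifiers to the prefix:
  \exists k\, \forall p\, \forall s\, \exists r\, (L(k) \land (D(s,s) \lor L(p)) \lor L(r))
The prefix is \exists k \forall p \forall s \exists r: 2 universal, 2 existential.

2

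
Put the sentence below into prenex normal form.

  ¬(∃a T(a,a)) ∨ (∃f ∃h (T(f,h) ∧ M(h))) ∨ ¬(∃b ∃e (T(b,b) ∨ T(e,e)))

Push ¬ through the quantifiers and connectives to reach negation normal form:
  (∀a ¬T(a,a)) ∨ (∃f ∃h (T(f,h) ∧ M(h))) ∨ (∀b ∀e (¬T(b,b) ∧ ¬T(e,e)))
Extract every quantifier outward, since the variables are now distinct and don't occur free across branches:
  ∀a ∃f ∃h ∀b ∀e (¬T(a,a) ∨ T(f,h) ∧ M(h) ∨ ¬T(b,b) ∧ ¬T(e,e))

∀a ∃f ∃h ∀b ∀e (¬T(a,a) ∨ T(f,h) ∧ M(h) ∨ ¬T(b,b) ∧ ¬T(e,e))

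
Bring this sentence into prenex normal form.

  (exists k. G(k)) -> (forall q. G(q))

forall k. forall q. (~G(k) | G(q))

First replace A → B with ¬A ∨ B.
  ~(exists k. G(k)) | (forall q. G(q))
Push ¬ through the quantifiers and connectives to reach negation normal form:
  (forall k. ~G(k)) | (forall q. G(q))
All bound variables are already distinct, so no renaming is needed.
Finally move all quantifiers to the prefix:
  forall k. forall q. (~G(k) | G(q))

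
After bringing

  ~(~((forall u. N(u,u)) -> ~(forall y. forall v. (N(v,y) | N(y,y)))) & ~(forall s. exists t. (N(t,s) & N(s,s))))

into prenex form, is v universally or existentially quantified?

existential

Rewrite implications/biconditionals: A → B as ¬A ∨ B.
  ~(~(~(forall u. N(u,u)) | ~(forall y. forall v. (N(v,y) | N(y,y)))) & ~(forall s. exists t. (N(t,s) & N(s,s))))
Drive negations inward (¬∀x A ≡ ∃x ¬A, ¬∃x A ≡ ∀x ¬A, De Morgan for ∧/∨):
  (exists u. ~N(u,u)) | (exists y. exists v. (~N(v,y) & ~N(y,y))) | (forall s. exists t. (N(t,s) & N(s,s)))
Finally move all quantifiers to the prefix:
  exists u. exists y. exists v. forall s. exists t. (~N(u,u) | ~N(v,y) & ~N(y,y) | N(t,s) & N(s,s))
The quantifier forall v sits under an odd number of negations (counting the antecedent side of each →), so it flips to exists v.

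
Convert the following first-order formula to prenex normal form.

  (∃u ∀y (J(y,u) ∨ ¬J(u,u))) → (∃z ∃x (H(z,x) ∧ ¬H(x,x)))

First replace A → B with ¬A ∨ B.
  ¬(∃u ∀y (J(y,u) ∨ ¬J(u,u))) ∨ (∃z ∃x (H(z,x) ∧ ¬H(x,x)))
Move each ¬ inward, flipping quantifiers it crosses:
  (∀u ∃y (¬J(y,u) ∧ J(u,u))) ∨ (∃z ∃x (H(z,x) ∧ ¬H(x,x)))
All bound variables are already distinct, so no renaming is needed.
Finally move all quantifiers to the prefix:
  ∀u ∃y ∃z ∃x (¬J(y,u) ∧ J(u,u) ∨ H(z,x) ∧ ¬H(x,x))

∀u ∃y ∃z ∃x (¬J(y,u) ∧ J(u,u) ∨ H(z,x) ∧ ¬H(x,x))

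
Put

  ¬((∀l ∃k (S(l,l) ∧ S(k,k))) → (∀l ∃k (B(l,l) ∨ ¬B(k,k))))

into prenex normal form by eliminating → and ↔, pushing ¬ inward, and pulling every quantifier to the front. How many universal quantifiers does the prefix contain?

2

Eliminate → and ↔ using ¬ and ∨.
  ¬(¬(∀l ∃k (S(l,l) ∧ S(k,k))) ∨ (∀l ∃k (B(l,l) ∨ ¬B(k,k))))
Drive negations inward (¬∀x A ≡ ∃x ¬A, ¬∃x A ≡ ∀x ¬A, De Morgan for ∧/∨):
  (∀l ∃k (S(l,l) ∧ S(k,k))) ∧ (∃l ∀k (¬B(l,l) ∧ B(k,k)))
Rename bound variables to avoid capture: l↦z, k↦w1.
  (∀l ∃k (S(l,l) ∧ S(k,k))) ∧ (∃z ∀w1 (¬B(z,z) ∧ B(w1,w1)))
Finally move all quantifiers to the prefix:
  ∀l ∃k ∃z ∀w1 (S(l,l) ∧ S(k,k) ∧ ¬B(z,z) ∧ B(w1,w1))
The prefix is ∀l ∃k ∃z ∀w1: 2 universal, 2 existential.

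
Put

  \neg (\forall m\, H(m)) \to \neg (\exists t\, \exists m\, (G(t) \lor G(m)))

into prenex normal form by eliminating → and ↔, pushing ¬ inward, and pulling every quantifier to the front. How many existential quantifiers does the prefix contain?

0

Rewrite implications/biconditionals: A → B as ¬A ∨ B.
  \neg \neg (\forall m\, H(m)) \lor \neg (\exists t\, \exists m\, (G(t) \lor G(m)))
Push ¬ through the quantifiers and connectives to reach negation normal form:
  (\forall m\, H(m)) \lor (\forall t\, \forall m\, (\neg G(t) \land \neg G(m)))
Give each quantifier a distinct variable: m↦r.
  (\forall m\, H(m)) \lor (\forall t\, \forall r\, (\neg G(t) \land \neg G(r)))
Extract every quantifier outward, since the variables are now distinct and don't occur free across branches:
  \forall m\, \forall t\, \forall r\, (H(m) \lor \neg G(t) \land \neg G(r))
The prefix is \forall m \forall t \forall r: 3 universal, 0 existential.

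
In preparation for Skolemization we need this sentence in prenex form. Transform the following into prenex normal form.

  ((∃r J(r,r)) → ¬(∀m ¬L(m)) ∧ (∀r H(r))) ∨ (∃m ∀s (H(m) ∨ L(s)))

Eliminate → and ↔ using ¬ and ∨.
  ¬(∃r J(r,r)) ∨ ¬(∀m ¬L(m)) ∧ (∀r H(r)) ∨ (∃m ∀s (H(m) ∨ L(s)))
Drive negations inward (¬∀x A ≡ ∃x ¬A, ¬∃x A ≡ ∀x ¬A, De Morgan for ∧/∨):
  (∀r ¬J(r,r)) ∨ (∃m L(m)) ∧ (∀r H(r)) ∨ (∃m ∀s (H(m) ∨ L(s)))
Rename bound variables to avoid capture: r↦w1, m↦w.
  (∀r ¬J(r,r)) ∨ (∃m L(m)) ∧ (∀w1 H(w1)) ∨ (∃w ∀s (H(w) ∨ L(s)))
Pull the quantifiers to the front (each side's bound variable is not free in the other side):
  ∀r ∃m ∀w1 ∃w ∀s (¬J(r,r) ∨ L(m) ∧ H(w1) ∨ H(w) ∨ L(s))

∀r ∃m ∀w1 ∃w ∀s (¬J(r,r) ∨ L(m) ∧ H(w1) ∨ H(w) ∨ L(s))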